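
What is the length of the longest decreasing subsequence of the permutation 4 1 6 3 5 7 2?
3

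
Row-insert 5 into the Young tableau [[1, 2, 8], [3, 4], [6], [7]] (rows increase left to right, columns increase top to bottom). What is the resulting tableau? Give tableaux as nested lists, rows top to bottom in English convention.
In row 1, 5 replaces 8 (the leftmost entry greater than 5); 8 is bumped to row 2. 8 is appended to row 2. The new tableau is [[1, 2, 5], [3, 4, 8], [6], [7]].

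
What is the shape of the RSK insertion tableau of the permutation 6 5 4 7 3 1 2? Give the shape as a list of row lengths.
[2, 2, 1, 1, 1]

Row-insert each entry into an empty tableau.

After inserting 6: P = [[6]].
After inserting 5: P = [[5], [6]].
After inserting 4: P = [[4], [5], [6]].
After inserting 7: P = [[4, 7], [5], [6]].
After inserting 3: P = [[3, 7], [4], [5], [6]].
After inserting 1: P = [[1, 7], [3], [4], [5], [6]].
After inserting 2: P = [[1, 2], [3, 7], [4], [5], [6]].

The final insertion tableau P = [[1, 2], [3, 7], [4], [5], [6]] has shape [2, 2, 1, 1, 1].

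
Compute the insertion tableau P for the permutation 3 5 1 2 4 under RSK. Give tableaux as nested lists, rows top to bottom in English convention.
Insert 3: appended to row 1. P = [[3]].
Insert 5: appended to row 1. P = [[3, 5]].
Insert 1: 1 bumps 3 from row 1; 3 starts row 2. P = [[1, 5], [3]].
Insert 2: 2 bumps 5 from row 1; 5 appends to row 2. P = [[1, 2], [3, 5]].
Insert 4: appended to row 1. P = [[1, 2, 4], [3, 5]].

So P = [[1, 2, 4], [3, 5]].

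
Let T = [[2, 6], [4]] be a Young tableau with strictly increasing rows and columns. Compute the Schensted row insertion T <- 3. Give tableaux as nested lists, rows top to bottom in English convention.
[[2, 3], [4, 6]]

In row 1, 3 replaces 6 (the leftmost entry greater than 3); 6 is bumped to row 2. 6 is appended to row 2. The new tableau is [[2, 3], [4, 6]].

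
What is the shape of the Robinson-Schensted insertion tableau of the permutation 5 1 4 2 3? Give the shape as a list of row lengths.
Row-insert each entry into an empty tableau.

After inserting 5: P = [[5]].
After inserting 1: P = [[1], [5]].
After inserting 4: P = [[1, 4], [5]].
After inserting 2: P = [[1, 2], [4], [5]].
After inserting 3: P = [[1, 2, 3], [4], [5]].

The final insertion tableau P = [[1, 2, 3], [4], [5]] has shape [3, 1, 1].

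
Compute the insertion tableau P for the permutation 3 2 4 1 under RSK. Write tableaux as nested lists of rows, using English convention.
P = [[1, 4], [2], [3]]

After inserting 3: P = [[3]].
After inserting 2: P = [[2], [3]].
After inserting 4: P = [[2, 4], [3]].
After inserting 1: P = [[1, 4], [2], [3]].

So P = [[1, 4], [2], [3]].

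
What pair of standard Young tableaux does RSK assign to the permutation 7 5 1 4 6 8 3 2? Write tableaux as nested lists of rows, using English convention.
P = [[1, 2, 6, 8], [3], [4], [5], [7]], Q = [[1, 4, 5, 6], [2], [3], [7], [8]]

Insert each entry of the permutation into P by Schensted row insertion, recording in Q the position of each new cell.

Insert 7: appended to row 1. P = [[7]], Q = [[1]].
Insert 5: 5 bumps 7 from row 1; 7 starts row 2. P = [[5], [7]], Q = [[1], [2]].
Insert 1: 1 bumps 5 from row 1; 5 bumps 7 from row 2; 7 starts row 3. P = [[1], [5], [7]], Q = [[1], [2], [3]].
Insert 4: appended to row 1. P = [[1, 4], [5], [7]], Q = [[1, 4], [2], [3]].
Insert 6: appended to row 1. P = [[1, 4, 6], [5], [7]], Q = [[1, 4, 5], [2], [3]].
Insert 8: appended to row 1. P = [[1, 4, 6, 8], [5], [7]], Q = [[1, 4, 5, 6], [2], [3]].
Insert 3: 3 bumps 4 from row 1; 4 bumps 5 from row 2; 5 bumps 7 from row 3; 7 starts row 4. P = [[1, 3, 6, 8], [4], [5], [7]], Q = [[1, 4, 5, 6], [2], [3], [7]].
Insert 2: 2 bumps 3 from row 1; 3 bumps 4 from row 2; 4 bumps 5 from row 3; 5 bumps 7 from row 4; 7 starts row 5. P = [[1, 2, 6, 8], [3], [4], [5], [7]], Q = [[1, 4, 5, 6], [2], [3], [7], [8]].

So P = [[1, 2, 6, 8], [3], [4], [5], [7]], Q = [[1, 4, 5, 6], [2], [3], [7], [8]].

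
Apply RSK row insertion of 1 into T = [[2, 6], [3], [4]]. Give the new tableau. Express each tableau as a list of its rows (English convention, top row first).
[[1, 6], [2], [3], [4]]

In row 1, 1 replaces 2 (the leftmost entry greater than 1); 2 is bumped to row 2. In row 2, 2 replaces 3 (the leftmost entry greater than 2); 3 is bumped to row 3. In row 3, 3 replaces 4 (the leftmost entry greater than 3); 4 is bumped to row 4. 4 starts a new row 4. The new tableau is [[1, 6], [2], [3], [4]].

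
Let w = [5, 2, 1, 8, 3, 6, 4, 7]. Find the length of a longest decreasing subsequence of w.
3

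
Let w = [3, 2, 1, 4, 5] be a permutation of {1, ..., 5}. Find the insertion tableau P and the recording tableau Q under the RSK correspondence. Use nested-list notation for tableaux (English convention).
Insert each entry of the permutation into P by Schensted row insertion, recording in Q the position of each new cell.

Insert 3: appended to row 1. P = [[3]], Q = [[1]].
Insert 2: 2 bumps 3 from row 1; 3 starts row 2. P = [[2], [3]], Q = [[1], [2]].
Insert 1: 1 bumps 2 from row 1; 2 bumps 3 from row 2; 3 starts row 3. P = [[1], [2], [3]], Q = [[1], [2], [3]].
Insert 4: appended to row 1. P = [[1, 4], [2], [3]], Q = [[1, 4], [2], [3]].
Insert 5: appended to row 1. P = [[1, 4, 5], [2], [3]], Q = [[1, 4, 5], [2], [3]].

So P = [[1, 4, 5], [2], [3]], Q = [[1, 4, 5], [2], [3]].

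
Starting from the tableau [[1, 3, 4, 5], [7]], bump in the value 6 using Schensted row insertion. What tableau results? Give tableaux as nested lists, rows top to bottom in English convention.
[[1, 3, 4, 5, 6], [7]]

6 is larger than every entry of row 1, so it is appended to row 1. The new tableau is [[1, 3, 4, 5, 6], [7]].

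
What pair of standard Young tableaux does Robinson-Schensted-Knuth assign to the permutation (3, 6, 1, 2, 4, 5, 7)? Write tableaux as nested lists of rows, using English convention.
P = [[1, 2, 4, 5, 7], [3, 6]], Q = [[1, 2, 5, 6, 7], [3, 4]]

Insert each entry of the permutation into P by Schensted row insertion, recording in Q the position of each new cell.

Insert 3: appended to row 1. P = [[3]].
Insert 6: appended to row 1. P = [[3, 6]].
Insert 1: 1 bumps 3 from row 1; 3 starts row 2. P = [[1, 6], [3]].
Insert 2: 2 bumps 6 from row 1; 6 appends to row 2. P = [[1, 2], [3, 6]].
Insert 4: appended to row 1. P = [[1, 2, 4], [3, 6]].
Insert 5: appended to row 1. P = [[1, 2, 4, 5], [3, 6]].
Insert 7: appended to row 1. P = [[1, 2, 4, 5, 7], [3, 6]].

So P = [[1, 2, 4, 5, 7], [3, 6]], Q = [[1, 2, 5, 6, 7], [3, 4]].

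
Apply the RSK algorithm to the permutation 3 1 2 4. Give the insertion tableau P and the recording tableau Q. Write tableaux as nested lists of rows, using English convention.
Insert each entry of the permutation into P by Schensted row insertion, recording in Q the position of each new cell.

Insert 3: appended to row 1. P = [[3]], Q = [[1]].
Insert 1: 1 bumps 3 from row 1; 3 starts row 2. P = [[1], [3]], Q = [[1], [2]].
Insert 2: appended to row 1. P = [[1, 2], [3]], Q = [[1, 3], [2]].
Insert 4: appended to row 1. P = [[1, 2, 4], [3]], Q = [[1, 3, 4], [2]].

So P = [[1, 2, 4], [3]], Q = [[1, 3, 4], [2]].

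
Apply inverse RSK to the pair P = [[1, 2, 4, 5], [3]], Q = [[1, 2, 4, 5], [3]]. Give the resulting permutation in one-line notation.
1 3 2 4 5

Reverse the RSK construction: for i from n down to 1, find the cell of Q containing i, remove the entry at that cell from P, and reverse-bump it up through P; the value ejected from row 1 is w(i).

Step i=5: Q has 5 at row 1, column 4; remove that cell from P, ejecting 5. So w(5) = 5. P is now [[1, 2, 4], [3]].
Step i=4: Q has 4 at row 1, column 3; remove that cell from P, ejecting 4. So w(4) = 4. P is now [[1, 2], [3]].
Step i=3: Q has 3 at row 2, column 1; remove 3 from row 2 of P and reverse-bump: 3 enters row 1 and ejects 2. So w(3) = 2. P is now [[1, 3]].
Step i=2: Q has 2 at row 1, column 2; remove that cell from P, ejecting 3. So w(2) = 3. P is now [[1]].
Step i=1: Q has 1 at row 1, column 1; remove that cell from P, ejecting 1. So w(1) = 1. P is now [].

So w = 1 3 2 4 5.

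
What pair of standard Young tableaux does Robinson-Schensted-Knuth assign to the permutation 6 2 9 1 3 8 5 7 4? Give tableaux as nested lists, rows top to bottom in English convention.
P = [[1, 3, 4, 7], [2, 5], [6, 8], [9]], Q = [[1, 3, 6, 8], [2, 5], [4, 7], [9]]

Insert each entry of the permutation into P by Schensted row insertion, recording in Q the position of each new cell.

Insert 6: appended to row 1. P = [[6]].
Insert 2: 2 bumps 6 from row 1; 6 starts row 2. P = [[2], [6]].
Insert 9: appended to row 1. P = [[2, 9], [6]].
Insert 1: 1 bumps 2 from row 1; 2 bumps 6 from row 2; 6 starts row 3. P = [[1, 9], [2], [6]].
Insert 3: 3 bumps 9 from row 1; 9 appends to row 2. P = [[1, 3], [2, 9], [6]].
Insert 8: appended to row 1. P = [[1, 3, 8], [2, 9], [6]].
Insert 5: 5 bumps 8 from row 1; 8 bumps 9 from row 2; 9 appends to row 3. P = [[1, 3, 5], [2, 8], [6, 9]].
Insert 7: appended to row 1. P = [[1, 3, 5, 7], [2, 8], [6, 9]].
Insert 4: 4 bumps 5 from row 1; 5 bumps 8 from row 2; 8 bumps 9 from row 3; 9 starts row 4. P = [[1, 3, 4, 7], [2, 5], [6, 8], [9]].

So P = [[1, 3, 4, 7], [2, 5], [6, 8], [9]], Q = [[1, 3, 6, 8], [2, 5], [4, 7], [9]].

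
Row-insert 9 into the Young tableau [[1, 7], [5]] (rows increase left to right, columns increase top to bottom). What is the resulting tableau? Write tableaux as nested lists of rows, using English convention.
[[1, 7, 9], [5]]

9 is larger than every entry of row 1, so it is appended to row 1. The new tableau is [[1, 7, 9], [5]].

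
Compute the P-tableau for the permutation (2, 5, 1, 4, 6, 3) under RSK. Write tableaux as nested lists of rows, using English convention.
P = [[1, 3, 6], [2, 4], [5]]

Insert 2: appended to row 1. P = [[2]].
Insert 5: appended to row 1. P = [[2, 5]].
Insert 1: 1 bumps 2 from row 1; 2 starts row 2. P = [[1, 5], [2]].
Insert 4: 4 bumps 5 from row 1; 5 appends to row 2. P = [[1, 4], [2, 5]].
Insert 6: appended to row 1. P = [[1, 4, 6], [2, 5]].
Insert 3: 3 bumps 4 from row 1; 4 bumps 5 from row 2; 5 starts row 3. P = [[1, 3, 6], [2, 4], [5]].

So P = [[1, 3, 6], [2, 4], [5]].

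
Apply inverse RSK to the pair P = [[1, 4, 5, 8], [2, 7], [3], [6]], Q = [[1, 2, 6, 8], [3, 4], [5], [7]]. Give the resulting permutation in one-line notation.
6 7 3 4 2 5 1 8

Reverse the RSK construction: for i from n down to 1, find the cell of Q containing i, remove the entry at that cell from P, and reverse-bump it up through P; the value ejected from row 1 is w(i).

Step i=8: Q has 8 at row 1, column 4; remove that cell from P, ejecting 8. So w(8) = 8. P is now [[1, 4, 5], [2, 7], [3], [6]].
Step i=7: Q has 7 at row 4, column 1; remove 6 from row 4 of P and reverse-bump: 6 enters row 3 and ejects 3; 3 enters row 2 and ejects 2; 2 enters row 1 and ejects 1. So w(7) = 1. P is now [[2, 4, 5], [3, 7], [6]].
Step i=6: Q has 6 at row 1, column 3; remove that cell from P, ejecting 5. So w(6) = 5. P is now [[2, 4], [3, 7], [6]].
Step i=5: Q has 5 at row 3, column 1; remove 6 from row 3 of P and reverse-bump: 6 enters row 2 and ejects 3; 3 enters row 1 and ejects 2. So w(5) = 2. P is now [[3, 4], [6, 7]].
Step i=4: Q has 4 at row 2, column 2; remove 7 from row 2 of P and reverse-bump: 7 enters row 1 and ejects 4. So w(4) = 4. P is now [[3, 7], [6]].
Step i=3: Q has 3 at row 2, column 1; remove 6 from row 2 of P and reverse-bump: 6 enters row 1 and ejects 3. So w(3) = 3. P is now [[6, 7]].
Step i=2: Q has 2 at row 1, column 2; remove that cell from P, ejecting 7. So w(2) = 7. P is now [[6]].
Step i=1: Q has 1 at row 1, column 1; remove that cell from P, ejecting 6. So w(1) = 6. P is now [].

So w = 6 7 3 4 2 5 1 8.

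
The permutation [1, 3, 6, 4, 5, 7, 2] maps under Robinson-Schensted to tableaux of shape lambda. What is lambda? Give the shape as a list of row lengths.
[5, 1, 1]

RSK row insertion gives P = [[1, 2, 4, 5, 7], [3], [6]], which has shape [5, 1, 1].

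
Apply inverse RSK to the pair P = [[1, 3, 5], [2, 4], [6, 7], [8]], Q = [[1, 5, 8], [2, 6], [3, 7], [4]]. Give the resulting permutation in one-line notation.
8 6 2 1 7 4 3 5

Reverse the RSK construction: for i from n down to 1, find the cell of Q containing i, remove the entry at that cell from P, and reverse-bump it up through P; the value ejected from row 1 is w(i).

Step i=8: Q has 8 at row 1, column 3; remove that cell from P, ejecting 5. So w(8) = 5. P is now [[1, 3], [2, 4], [6, 7], [8]].
Step i=7: Q has 7 at row 3, column 2; remove 7 from row 3 of P and reverse-bump: 7 enters row 2 and ejects 4; 4 enters row 1 and ejects 3. So w(7) = 3. P is now [[1, 4], [2, 7], [6], [8]].
Step i=6: Q has 6 at row 2, column 2; remove 7 from row 2 of P and reverse-bump: 7 enters row 1 and ejects 4. So w(6) = 4. P is now [[1, 7], [2], [6], [8]].
Step i=5: Q has 5 at row 1, column 2; remove that cell from P, ejecting 7. So w(5) = 7. P is now [[1], [2], [6], [8]].
Step i=4: Q has 4 at row 4, column 1; remove 8 from row 4 of P and reverse-bump: 8 enters row 3 and ejects 6; 6 enters row 2 and ejects 2; 2 enters row 1 and ejects 1. So w(4) = 1. P is now [[2], [6], [8]].
Step i=3: Q has 3 at row 3, column 1; remove 8 from row 3 of P and reverse-bump: 8 enters row 2 and ejects 6; 6 enters row 1 and ejects 2. So w(3) = 2. P is now [[6], [8]].
Step i=2: Q has 2 at row 2, column 1; remove 8 from row 2 of P and reverse-bump: 8 enters row 1 and ejects 6. So w(2) = 6. P is now [[8]].
Step i=1: Q has 1 at row 1, column 1; remove that cell from P, ejecting 8. So w(1) = 8. P is now [].

So w = 8 6 2 1 7 4 3 5.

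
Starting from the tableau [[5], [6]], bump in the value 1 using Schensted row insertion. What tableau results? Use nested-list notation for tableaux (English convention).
In row 1, 1 replaces 5 (the leftmost entry greater than 1); 5 is bumped to row 2. In row 2, 5 replaces 6 (the leftmost entry greater than 5); 6 is bumped to row 3. 6 starts a new row 3. The new tableau is [[1], [5], [6]].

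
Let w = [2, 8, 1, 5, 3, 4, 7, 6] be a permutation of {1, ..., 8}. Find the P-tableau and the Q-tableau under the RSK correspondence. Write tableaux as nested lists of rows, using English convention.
Insert each entry of the permutation into P by Schensted row insertion, recording in Q the position of each new cell.

After inserting 2: P = [[2]].
After inserting 8: P = [[2, 8]].
After inserting 1: P = [[1, 8], [2]].
After inserting 5: P = [[1, 5], [2, 8]].
After inserting 3: P = [[1, 3], [2, 5], [8]].
After inserting 4: P = [[1, 3, 4], [2, 5], [8]].
After inserting 7: P = [[1, 3, 4, 7], [2, 5], [8]].
After inserting 6: P = [[1, 3, 4, 6], [2, 5, 7], [8]].

So P = [[1, 3, 4, 6], [2, 5, 7], [8]], Q = [[1, 2, 6, 7], [3, 4, 8], [5]].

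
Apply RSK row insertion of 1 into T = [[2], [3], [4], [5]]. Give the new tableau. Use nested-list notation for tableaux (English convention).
In row 1, 1 replaces 2 (the leftmost entry greater than 1); 2 is bumped to row 2. In row 2, 2 replaces 3 (the leftmost entry greater than 2); 3 is bumped to row 3. In row 3, 3 replaces 4 (the leftmost entry greater than 3); 4 is bumped to row 4. In row 4, 4 replaces 5 (the leftmost entry greater than 4); 5 is bumped to row 5. 5 starts a new row 5. The new tableau is [[1], [2], [3], [4], [5]].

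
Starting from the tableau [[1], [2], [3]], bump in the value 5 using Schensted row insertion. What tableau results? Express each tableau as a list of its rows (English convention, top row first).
5 is larger than every entry of row 1, so it is appended to row 1. The new tableau is [[1, 5], [2], [3]].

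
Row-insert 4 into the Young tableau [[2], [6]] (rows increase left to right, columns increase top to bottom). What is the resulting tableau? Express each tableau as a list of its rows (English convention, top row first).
[[2, 4], [6]]

4 is larger than every entry of row 1, so it is appended to row 1. The new tableau is [[2, 4], [6]].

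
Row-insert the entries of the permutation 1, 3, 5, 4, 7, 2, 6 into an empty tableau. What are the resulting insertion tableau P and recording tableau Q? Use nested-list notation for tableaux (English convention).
P = [[1, 2, 4, 6], [3, 7], [5]], Q = [[1, 2, 3, 5], [4, 7], [6]]

Insert each entry of the permutation into P by Schensted row insertion, recording in Q the position of each new cell.

Insert 1: appended to row 1. P = [[1]].
Insert 3: appended to row 1. P = [[1, 3]].
Insert 5: appended to row 1. P = [[1, 3, 5]].
Insert 4: 4 bumps 5 from row 1; 5 starts row 2. P = [[1, 3, 4], [5]].
Insert 7: appended to row 1. P = [[1, 3, 4, 7], [5]].
Insert 2: 2 bumps 3 from row 1; 3 bumps 5 from row 2; 5 starts row 3. P = [[1, 2, 4, 7], [3], [5]].
Insert 6: 6 bumps 7 from row 1; 7 appends to row 2. P = [[1, 2, 4, 6], [3, 7], [5]].

So P = [[1, 2, 4, 6], [3, 7], [5]], Q = [[1, 2, 3, 5], [4, 7], [6]].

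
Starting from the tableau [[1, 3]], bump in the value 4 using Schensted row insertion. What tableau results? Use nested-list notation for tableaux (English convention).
[[1, 3, 4]]

4 is larger than every entry of row 1, so it is appended to row 1. The new tableau is [[1, 3, 4]].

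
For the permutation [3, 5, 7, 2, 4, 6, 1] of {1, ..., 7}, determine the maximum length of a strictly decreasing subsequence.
3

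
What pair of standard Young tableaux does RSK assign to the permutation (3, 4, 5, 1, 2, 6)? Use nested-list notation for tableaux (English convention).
P = [[1, 2, 5, 6], [3, 4]], Q = [[1, 2, 3, 6], [4, 5]]

Insert each entry of the permutation into P by Schensted row insertion, recording in Q the position of each new cell.

Insert 3: appended to row 1. P = [[3]], Q = [[1]].
Insert 4: appended to row 1. P = [[3, 4]], Q = [[1, 2]].
Insert 5: appended to row 1. P = [[3, 4, 5]], Q = [[1, 2, 3]].
Insert 1: 1 bumps 3 from row 1; 3 starts row 2. P = [[1, 4, 5], [3]], Q = [[1, 2, 3], [4]].
Insert 2: 2 bumps 4 from row 1; 4 appends to row 2. P = [[1, 2, 5], [3, 4]], Q = [[1, 2, 3], [4, 5]].
Insert 6: appended to row 1. P = [[1, 2, 5, 6], [3, 4]], Q = [[1, 2, 3, 6], [4, 5]].

So P = [[1, 2, 5, 6], [3, 4]], Q = [[1, 2, 3, 6], [4, 5]].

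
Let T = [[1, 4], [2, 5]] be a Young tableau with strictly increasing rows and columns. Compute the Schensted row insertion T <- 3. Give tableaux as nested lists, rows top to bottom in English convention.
In row 1, 3 replaces 4 (the leftmost entry greater than 3); 4 is bumped to row 2. In row 2, 4 replaces 5 (the leftmost entry greater than 4); 5 is bumped to row 3. 5 starts a new row 3. The new tableau is [[1, 3], [2, 4], [5]].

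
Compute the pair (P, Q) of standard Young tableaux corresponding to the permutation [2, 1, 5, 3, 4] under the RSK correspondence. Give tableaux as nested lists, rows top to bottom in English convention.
Insert each entry of the permutation into P by Schensted row insertion, recording in Q the position of each new cell.

Insert 2: appended to row 1. P = [[2]].
Insert 1: 1 bumps 2 from row 1; 2 starts row 2. P = [[1], [2]].
Insert 5: appended to row 1. P = [[1, 5], [2]].
Insert 3: 3 bumps 5 from row 1; 5 appends to row 2. P = [[1, 3], [2, 5]].
Insert 4: appended to row 1. P = [[1, 3, 4], [2, 5]].

So P = [[1, 3, 4], [2, 5]], Q = [[1, 3, 5], [2, 4]].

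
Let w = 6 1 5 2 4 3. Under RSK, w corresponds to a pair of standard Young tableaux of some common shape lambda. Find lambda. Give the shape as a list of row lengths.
Row-insert each entry into an empty tableau.

After inserting 6: P = [[6]].
After inserting 1: P = [[1], [6]].
After inserting 5: P = [[1, 5], [6]].
After inserting 2: P = [[1, 2], [5], [6]].
After inserting 4: P = [[1, 2, 4], [5], [6]].
After inserting 3: P = [[1, 2, 3], [4], [5], [6]].

The final insertion tableau P = [[1, 2, 3], [4], [5], [6]] has shape [3, 1, 1, 1].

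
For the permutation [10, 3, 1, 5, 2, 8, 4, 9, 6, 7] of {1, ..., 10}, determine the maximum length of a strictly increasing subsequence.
5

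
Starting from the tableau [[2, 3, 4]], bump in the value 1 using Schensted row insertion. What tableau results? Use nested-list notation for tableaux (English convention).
In row 1, 1 replaces 2 (the leftmost entry greater than 1); 2 is bumped to row 2. 2 starts a new row 2. The new tableau is [[1, 3, 4], [2]].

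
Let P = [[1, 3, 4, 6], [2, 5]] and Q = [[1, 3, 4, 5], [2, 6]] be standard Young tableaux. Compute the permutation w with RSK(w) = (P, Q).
Reverse the RSK construction: for i from n down to 1, find the cell of Q containing i, remove the entry at that cell from P, and reverse-bump it up through P; the value ejected from row 1 is w(i).

Step i=6: Q has 6 at row 2, column 2; remove 5 from row 2 of P and reverse-bump: 5 enters row 1 and ejects 4. So w(6) = 4. P is now [[1, 3, 5, 6], [2]].
Step i=5: Q has 5 at row 1, column 4; remove that cell from P, ejecting 6. So w(5) = 6. P is now [[1, 3, 5], [2]].
Step i=4: Q has 4 at row 1, column 3; remove that cell from P, ejecting 5. So w(4) = 5. P is now [[1, 3], [2]].
Step i=3: Q has 3 at row 1, column 2; remove that cell from P, ejecting 3. So w(3) = 3. P is now [[1], [2]].
Step i=2: Q has 2 at row 2, column 1; remove 2 from row 2 of P and reverse-bump: 2 enters row 1 and ejects 1. So w(2) = 1. P is now [[2]].
Step i=1: Q has 1 at row 1, column 1; remove that cell from P, ejecting 2. So w(1) = 2. P is now [].

So w = 2 1 3 5 6 4.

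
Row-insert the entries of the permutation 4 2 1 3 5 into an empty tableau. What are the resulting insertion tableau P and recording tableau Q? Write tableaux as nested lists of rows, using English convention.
Insert each entry of the permutation into P by Schensted row insertion, recording in Q the position of each new cell.

Insert 4: appended to row 1. P = [[4]], Q = [[1]].
Insert 2: 2 bumps 4 from row 1; 4 starts row 2. P = [[2], [4]], Q = [[1], [2]].
Insert 1: 1 bumps 2 from row 1; 2 bumps 4 from row 2; 4 starts row 3. P = [[1], [2], [4]], Q = [[1], [2], [3]].
Insert 3: appended to row 1. P = [[1, 3], [2], [4]], Q = [[1, 4], [2], [3]].
Insert 5: appended to row 1. P = [[1, 3, 5], [2], [4]], Q = [[1, 4, 5], [2], [3]].

So P = [[1, 3, 5], [2], [4]], Q = [[1, 4, 5], [2], [3]].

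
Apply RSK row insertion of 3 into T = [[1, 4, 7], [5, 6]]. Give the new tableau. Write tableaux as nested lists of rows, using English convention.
In row 1, 3 replaces 4 (the leftmost entry greater than 3); 4 is bumped to row 2. In row 2, 4 replaces 5 (the leftmost entry greater than 4); 5 is bumped to row 3. 5 starts a new row 3. The new tableau is [[1, 3, 7], [4, 6], [5]].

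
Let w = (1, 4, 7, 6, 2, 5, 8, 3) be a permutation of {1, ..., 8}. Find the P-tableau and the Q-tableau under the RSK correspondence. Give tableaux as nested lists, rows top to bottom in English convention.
Insert each entry of the permutation into P by Schensted row insertion, recording in Q the position of each new cell.

After inserting 1: P = [[1]].
After inserting 4: P = [[1, 4]].
After inserting 7: P = [[1, 4, 7]].
After inserting 6: P = [[1, 4, 6], [7]].
After inserting 2: P = [[1, 2, 6], [4], [7]].
After inserting 5: P = [[1, 2, 5], [4, 6], [7]].
After inserting 8: P = [[1, 2, 5, 8], [4, 6], [7]].
After inserting 3: P = [[1, 2, 3, 8], [4, 5], [6], [7]].

So P = [[1, 2, 3, 8], [4, 5], [6], [7]], Q = [[1, 2, 3, 7], [4, 6], [5], [8]].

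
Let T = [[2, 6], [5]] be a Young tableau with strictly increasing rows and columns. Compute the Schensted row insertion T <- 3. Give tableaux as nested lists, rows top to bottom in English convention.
[[2, 3], [5, 6]]

In row 1, 3 replaces 6 (the leftmost entry greater than 3); 6 is bumped to row 2. 6 is appended to row 2. The new tableau is [[2, 3], [5, 6]].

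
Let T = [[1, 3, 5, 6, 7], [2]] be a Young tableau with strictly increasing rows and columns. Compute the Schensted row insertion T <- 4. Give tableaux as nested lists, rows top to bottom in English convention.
In row 1, 4 replaces 5 (the leftmost entry greater than 4); 5 is bumped to row 2. 5 is appended to row 2. The new tableau is [[1, 3, 4, 6, 7], [2, 5]].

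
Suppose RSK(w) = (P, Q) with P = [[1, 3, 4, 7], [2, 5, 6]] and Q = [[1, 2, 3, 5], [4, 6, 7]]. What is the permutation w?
Reverse the RSK construction: for i from n down to 1, find the cell of Q containing i, remove the entry at that cell from P, and reverse-bump it up through P; the value ejected from row 1 is w(i).

Step i=7: Q has 7 at row 2, column 3; remove 6 from row 2 of P and reverse-bump: 6 enters row 1 and ejects 4. So w(7) = 4. P is now [[1, 3, 6, 7], [2, 5]].
Step i=6: Q has 6 at row 2, column 2; remove 5 from row 2 of P and reverse-bump: 5 enters row 1 and ejects 3. So w(6) = 3. P is now [[1, 5, 6, 7], [2]].
Step i=5: Q has 5 at row 1, column 4; remove that cell from P, ejecting 7. So w(5) = 7. P is now [[1, 5, 6], [2]].
Step i=4: Q has 4 at row 2, column 1; remove 2 from row 2 of P and reverse-bump: 2 enters row 1 and ejects 1. So w(4) = 1. P is now [[2, 5, 6]].
Step i=3: Q has 3 at row 1, column 3; remove that cell from P, ejecting 6. So w(3) = 6. P is now [[2, 5]].
Step i=2: Q has 2 at row 1, column 2; remove that cell from P, ejecting 5. So w(2) = 5. P is now [[2]].
Step i=1: Q has 1 at row 1, column 1; remove that cell from P, ejecting 2. So w(1) = 2. P is now [].

So w = 2 5 6 1 7 3 4.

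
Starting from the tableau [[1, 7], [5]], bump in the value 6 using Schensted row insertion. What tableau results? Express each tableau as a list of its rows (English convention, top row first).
In row 1, 6 replaces 7 (the leftmost entry greater than 6); 7 is bumped to row 2. 7 is appended to row 2. The new tableau is [[1, 6], [5, 7]].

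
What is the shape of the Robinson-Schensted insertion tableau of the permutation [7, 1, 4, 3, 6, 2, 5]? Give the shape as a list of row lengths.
[3, 2, 1, 1]

Row-insert each entry into an empty tableau.

After inserting 7: P = [[7]].
After inserting 1: P = [[1], [7]].
After inserting 4: P = [[1, 4], [7]].
After inserting 3: P = [[1, 3], [4], [7]].
After inserting 6: P = [[1, 3, 6], [4], [7]].
After inserting 2: P = [[1, 2, 6], [3], [4], [7]].
After inserting 5: P = [[1, 2, 5], [3, 6], [4], [7]].

The final insertion tableau P = [[1, 2, 5], [3, 6], [4], [7]] has shape [3, 2, 1, 1].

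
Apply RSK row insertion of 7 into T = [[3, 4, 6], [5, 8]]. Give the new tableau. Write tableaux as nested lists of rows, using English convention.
7 is larger than every entry of row 1, so it is appended to row 1. The new tableau is [[3, 4, 6, 7], [5, 8]].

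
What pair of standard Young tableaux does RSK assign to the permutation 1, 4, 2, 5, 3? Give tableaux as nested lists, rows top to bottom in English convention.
Insert each entry of the permutation into P by Schensted row insertion, recording in Q the position of each new cell.

Insert 1: appended to row 1. P = [[1]], Q = [[1]].
Insert 4: appended to row 1. P = [[1, 4]], Q = [[1, 2]].
Insert 2: 2 bumps 4 from row 1; 4 starts row 2. P = [[1, 2], [4]], Q = [[1, 2], [3]].
Insert 5: appended to row 1. P = [[1, 2, 5], [4]], Q = [[1, 2, 4], [3]].
Insert 3: 3 bumps 5 from row 1; 5 appends to row 2. P = [[1, 2, 3], [4, 5]], Q = [[1, 2, 4], [3, 5]].

So P = [[1, 2, 3], [4, 5]], Q = [[1, 2, 4], [3, 5]].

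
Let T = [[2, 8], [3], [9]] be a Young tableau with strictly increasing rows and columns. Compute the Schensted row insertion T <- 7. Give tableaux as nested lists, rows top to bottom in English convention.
In row 1, 7 replaces 8 (the leftmost entry greater than 7); 8 is bumped to row 2. 8 is appended to row 2. The new tableau is [[2, 7], [3, 8], [9]].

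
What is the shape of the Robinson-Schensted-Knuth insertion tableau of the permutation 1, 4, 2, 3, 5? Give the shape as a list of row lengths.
[4, 1]

Row-insert each entry into an empty tableau.

After inserting 1: P = [[1]].
After inserting 4: P = [[1, 4]].
After inserting 2: P = [[1, 2], [4]].
After inserting 3: P = [[1, 2, 3], [4]].
After inserting 5: P = [[1, 2, 3, 5], [4]].

The final insertion tableau P = [[1, 2, 3, 5], [4]] has shape [4, 1].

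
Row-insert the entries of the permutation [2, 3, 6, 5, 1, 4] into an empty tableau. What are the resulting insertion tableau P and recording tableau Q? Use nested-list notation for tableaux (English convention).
Insert each entry of the permutation into P by Schensted row insertion, recording in Q the position of each new cell.

Insert 2: appended to row 1. P = [[2]].
Insert 3: appended to row 1. P = [[2, 3]].
Insert 6: appended to row 1. P = [[2, 3, 6]].
Insert 5: 5 bumps 6 from row 1; 6 starts row 2. P = [[2, 3, 5], [6]].
Insert 1: 1 bumps 2 from row 1; 2 bumps 6 from row 2; 6 starts row 3. P = [[1, 3, 5], [2], [6]].
Insert 4: 4 bumps 5 from row 1; 5 appends to row 2. P = [[1, 3, 4], [2, 5], [6]].

So P = [[1, 3, 4], [2, 5], [6]], Q = [[1, 2, 3], [4, 6], [5]].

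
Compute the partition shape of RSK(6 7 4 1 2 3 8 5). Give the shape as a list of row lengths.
[4, 3, 1]

Row-insert each entry into an empty tableau.

After inserting 6: P = [[6]].
After inserting 7: P = [[6, 7]].
After inserting 4: P = [[4, 7], [6]].
After inserting 1: P = [[1, 7], [4], [6]].
After inserting 2: P = [[1, 2], [4, 7], [6]].
After inserting 3: P = [[1, 2, 3], [4, 7], [6]].
After inserting 8: P = [[1, 2, 3, 8], [4, 7], [6]].
After inserting 5: P = [[1, 2, 3, 5], [4, 7, 8], [6]].

The final insertion tableau P = [[1, 2, 3, 5], [4, 7, 8], [6]] has shape [4, 3, 1].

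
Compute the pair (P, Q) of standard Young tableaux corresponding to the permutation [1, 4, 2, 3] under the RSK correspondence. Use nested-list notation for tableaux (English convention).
P = [[1, 2, 3], [4]], Q = [[1, 2, 4], [3]]

Insert each entry of the permutation into P by Schensted row insertion, recording in Q the position of each new cell.

Insert 1: appended to row 1. P = [[1]].
Insert 4: appended to row 1. P = [[1, 4]].
Insert 2: 2 bumps 4 from row 1; 4 starts row 2. P = [[1, 2], [4]].
Insert 3: appended to row 1. P = [[1, 2, 3], [4]].

So P = [[1, 2, 3], [4]], Q = [[1, 2, 4], [3]].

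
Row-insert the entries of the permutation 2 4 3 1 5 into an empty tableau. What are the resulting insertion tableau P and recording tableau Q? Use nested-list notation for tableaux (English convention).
P = [[1, 3, 5], [2], [4]], Q = [[1, 2, 5], [3], [4]]

Insert each entry of the permutation into P by Schensted row insertion, recording in Q the position of each new cell.

Insert 2: appended to row 1. P = [[2]], Q = [[1]].
Insert 4: appended to row 1. P = [[2, 4]], Q = [[1, 2]].
Insert 3: 3 bumps 4 from row 1; 4 starts row 2. P = [[2, 3], [4]], Q = [[1, 2], [3]].
Insert 1: 1 bumps 2 from row 1; 2 bumps 4 from row 2; 4 starts row 3. P = [[1, 3], [2], [4]], Q = [[1, 2], [3], [4]].
Insert 5: appended to row 1. P = [[1, 3, 5], [2], [4]], Q = [[1, 2, 5], [3], [4]].

So P = [[1, 3, 5], [2], [4]], Q = [[1, 2, 5], [3], [4]].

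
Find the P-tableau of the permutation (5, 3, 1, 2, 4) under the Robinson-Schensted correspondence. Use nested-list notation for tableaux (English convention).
Insert 5: appended to row 1. P = [[5]].
Insert 3: 3 bumps 5 from row 1; 5 starts row 2. P = [[3], [5]].
Insert 1: 1 bumps 3 from row 1; 3 bumps 5 from row 2; 5 starts row 3. P = [[1], [3], [5]].
Insert 2: appended to row 1. P = [[1, 2], [3], [5]].
Insert 4: appended to row 1. P = [[1, 2, 4], [3], [5]].

So P = [[1, 2, 4], [3], [5]].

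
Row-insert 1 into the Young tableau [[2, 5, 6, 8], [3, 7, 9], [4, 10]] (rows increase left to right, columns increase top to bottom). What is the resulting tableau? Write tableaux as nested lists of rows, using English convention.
In row 1, 1 replaces 2 (the leftmost entry greater than 1); 2 is bumped to row 2. In row 2, 2 replaces 3 (the leftmost entry greater than 2); 3 is bumped to row 3. In row 3, 3 replaces 4 (the leftmost entry greater than 3); 4 is bumped to row 4. 4 starts a new row 4. The new tableau is [[1, 5, 6, 8], [2, 7, 9], [3, 10], [4]].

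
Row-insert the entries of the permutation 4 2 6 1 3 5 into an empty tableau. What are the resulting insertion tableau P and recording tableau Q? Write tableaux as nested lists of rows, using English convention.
P = [[1, 3, 5], [2, 6], [4]], Q = [[1, 3, 6], [2, 5], [4]]

Insert each entry of the permutation into P by Schensted row insertion, recording in Q the position of each new cell.

Insert 4: appended to row 1. P = [[4]].
Insert 2: 2 bumps 4 from row 1; 4 starts row 2. P = [[2], [4]].
Insert 6: appended to row 1. P = [[2, 6], [4]].
Insert 1: 1 bumps 2 from row 1; 2 bumps 4 from row 2; 4 starts row 3. P = [[1, 6], [2], [4]].
Insert 3: 3 bumps 6 from row 1; 6 appends to row 2. P = [[1, 3], [2, 6], [4]].
Insert 5: appended to row 1. P = [[1, 3, 5], [2, 6], [4]].

So P = [[1, 3, 5], [2, 6], [4]], Q = [[1, 3, 6], [2, 5], [4]].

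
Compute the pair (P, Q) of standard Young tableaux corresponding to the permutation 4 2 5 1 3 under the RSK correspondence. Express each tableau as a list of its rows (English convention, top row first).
P = [[1, 3], [2, 5], [4]], Q = [[1, 3], [2, 5], [4]]

Insert each entry of the permutation into P by Schensted row insertion, recording in Q the position of each new cell.

Insert 4: appended to row 1. P = [[4]], Q = [[1]].
Insert 2: 2 bumps 4 from row 1; 4 starts row 2. P = [[2], [4]], Q = [[1], [2]].
Insert 5: appended to row 1. P = [[2, 5], [4]], Q = [[1, 3], [2]].
Insert 1: 1 bumps 2 from row 1; 2 bumps 4 from row 2; 4 starts row 3. P = [[1, 5], [2], [4]], Q = [[1, 3], [2], [4]].
Insert 3: 3 bumps 5 from row 1; 5 appends to row 2. P = [[1, 3], [2, 5], [4]], Q = [[1, 3], [2, 5], [4]].

So P = [[1, 3], [2, 5], [4]], Q = [[1, 3], [2, 5], [4]].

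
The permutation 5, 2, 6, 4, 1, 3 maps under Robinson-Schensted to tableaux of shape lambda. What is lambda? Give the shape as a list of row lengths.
[2, 2, 2]

RSK row insertion gives P = [[1, 3], [2, 4], [5, 6]], which has shape [2, 2, 2].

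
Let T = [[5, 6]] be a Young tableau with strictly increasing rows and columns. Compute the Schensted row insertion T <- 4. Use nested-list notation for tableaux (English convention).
[[4, 6], [5]]

In row 1, 4 replaces 5 (the leftmost entry greater than 4); 5 is bumped to row 2. 5 starts a new row 2. The new tableau is [[4, 6], [5]].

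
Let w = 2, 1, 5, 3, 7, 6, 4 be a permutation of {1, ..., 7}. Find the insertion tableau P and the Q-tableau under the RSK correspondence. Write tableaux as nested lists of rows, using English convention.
Insert each entry of the permutation into P by Schensted row insertion, recording in Q the position of each new cell.

Insert 2: appended to row 1. P = [[2]].
Insert 1: 1 bumps 2 from row 1; 2 starts row 2. P = [[1], [2]].
Insert 5: appended to row 1. P = [[1, 5], [2]].
Insert 3: 3 bumps 5 from row 1; 5 appends to row 2. P = [[1, 3], [2, 5]].
Insert 7: appended to row 1. P = [[1, 3, 7], [2, 5]].
Insert 6: 6 bumps 7 from row 1; 7 appends to row 2. P = [[1, 3, 6], [2, 5, 7]].
Insert 4: 4 bumps 6 from row 1; 6 bumps 7 from row 2; 7 starts row 3. P = [[1, 3, 4], [2, 5, 6], [7]].

So P = [[1, 3, 4], [2, 5, 6], [7]], Q = [[1, 3, 5], [2, 4, 6], [7]].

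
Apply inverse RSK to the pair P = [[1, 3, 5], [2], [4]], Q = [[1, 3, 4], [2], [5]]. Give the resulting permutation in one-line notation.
Reverse the RSK construction: for i from n down to 1, find the cell of Q containing i, remove the entry at that cell from P, and reverse-bump it up through P; the value ejected from row 1 is w(i).

Step i=5: Q has 5 at row 3, column 1; remove 4 from row 3 of P and reverse-bump: 4 enters row 2 and ejects 2; 2 enters row 1 and ejects 1. So w(5) = 1. P is now [[2, 3, 5], [4]].
Step i=4: Q has 4 at row 1, column 3; remove that cell from P, ejecting 5. So w(4) = 5. P is now [[2, 3], [4]].
Step i=3: Q has 3 at row 1, column 2; remove that cell from P, ejecting 3. So w(3) = 3. P is now [[2], [4]].
Step i=2: Q has 2 at row 2, column 1; remove 4 from row 2 of P and reverse-bump: 4 enters row 1 and ejects 2. So w(2) = 2. P is now [[4]].
Step i=1: Q has 1 at row 1, column 1; remove that cell from P, ejecting 4. So w(1) = 4. P is now [].

So w = 4 2 3 5 1.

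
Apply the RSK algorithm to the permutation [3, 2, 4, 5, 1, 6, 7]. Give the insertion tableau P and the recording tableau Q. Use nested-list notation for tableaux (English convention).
Insert each entry of the permutation into P by Schensted row insertion, recording in Q the position of each new cell.

Insert 3: appended to row 1. P = [[3]].
Insert 2: 2 bumps 3 from row 1; 3 starts row 2. P = [[2], [3]].
Insert 4: appended to row 1. P = [[2, 4], [3]].
Insert 5: appended to row 1. P = [[2, 4, 5], [3]].
Insert 1: 1 bumps 2 from row 1; 2 bumps 3 from row 2; 3 starts row 3. P = [[1, 4, 5], [2], [3]].
Insert 6: appended to row 1. P = [[1, 4, 5, 6], [2], [3]].
Insert 7: appended to row 1. P = [[1, 4, 5, 6, 7], [2], [3]].

So P = [[1, 4, 5, 6, 7], [2], [3]], Q = [[1, 3, 4, 6, 7], [2], [5]].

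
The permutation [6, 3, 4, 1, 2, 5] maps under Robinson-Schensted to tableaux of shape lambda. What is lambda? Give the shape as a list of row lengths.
Row-insert each entry into an empty tableau.

After inserting 6: P = [[6]].
After inserting 3: P = [[3], [6]].
After inserting 4: P = [[3, 4], [6]].
After inserting 1: P = [[1, 4], [3], [6]].
After inserting 2: P = [[1, 2], [3, 4], [6]].
After inserting 5: P = [[1, 2, 5], [3, 4], [6]].

The final insertion tableau P = [[1, 2, 5], [3, 4], [6]] has shape [3, 2, 1].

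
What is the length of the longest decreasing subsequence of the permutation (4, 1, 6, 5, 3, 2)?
4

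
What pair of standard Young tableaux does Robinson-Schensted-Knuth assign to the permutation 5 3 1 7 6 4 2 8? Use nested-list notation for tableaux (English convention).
Insert each entry of the permutation into P by Schensted row insertion, recording in Q the position of each new cell.

Insert 5: appended to row 1. P = [[5]].
Insert 3: 3 bumps 5 from row 1; 5 starts row 2. P = [[3], [5]].
Insert 1: 1 bumps 3 from row 1; 3 bumps 5 from row 2; 5 starts row 3. P = [[1], [3], [5]].
Insert 7: appended to row 1. P = [[1, 7], [3], [5]].
Insert 6: 6 bumps 7 from row 1; 7 appends to row 2. P = [[1, 6], [3, 7], [5]].
Insert 4: 4 bumps 6 from row 1; 6 bumps 7 from row 2; 7 appends to row 3. P = [[1, 4], [3, 6], [5, 7]].
Insert 2: 2 bumps 4 from row 1; 4 bumps 6 from row 2; 6 bumps 7 from row 3; 7 starts row 4. P = [[1, 2], [3, 4], [5, 6], [7]].
Insert 8: appended to row 1. P = [[1, 2, 8], [3, 4], [5, 6], [7]].

So P = [[1, 2, 8], [3, 4], [5, 6], [7]], Q = [[1, 4, 8], [2, 5], [3, 6], [7]].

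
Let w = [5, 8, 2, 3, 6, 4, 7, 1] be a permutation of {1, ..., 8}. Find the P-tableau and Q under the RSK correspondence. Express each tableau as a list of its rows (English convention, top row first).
Insert each entry of the permutation into P by Schensted row insertion, recording in Q the position of each new cell.

After inserting 5: P = [[5]].
After inserting 8: P = [[5, 8]].
After inserting 2: P = [[2, 8], [5]].
After inserting 3: P = [[2, 3], [5, 8]].
After inserting 6: P = [[2, 3, 6], [5, 8]].
After inserting 4: P = [[2, 3, 4], [5, 6], [8]].
After inserting 7: P = [[2, 3, 4, 7], [5, 6], [8]].
After inserting 1: P = [[1, 3, 4, 7], [2, 6], [5], [8]].

So P = [[1, 3, 4, 7], [2, 6], [5], [8]], Q = [[1, 2, 5, 7], [3, 4], [6], [8]].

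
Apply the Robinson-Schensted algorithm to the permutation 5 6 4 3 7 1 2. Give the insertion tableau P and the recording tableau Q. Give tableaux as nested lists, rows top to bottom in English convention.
Insert each entry of the permutation into P by Schensted row insertion, recording in Q the position of each new cell.

Insert 5: appended to row 1. P = [[5]].
Insert 6: appended to row 1. P = [[5, 6]].
Insert 4: 4 bumps 5 from row 1; 5 starts row 2. P = [[4, 6], [5]].
Insert 3: 3 bumps 4 from row 1; 4 bumps 5 from row 2; 5 starts row 3. P = [[3, 6], [4], [5]].
Insert 7: appended to row 1. P = [[3, 6, 7], [4], [5]].
Insert 1: 1 bumps 3 from row 1; 3 bumps 4 from row 2; 4 bumps 5 from row 3; 5 starts row 4. P = [[1, 6, 7], [3], [4], [5]].
Insert 2: 2 bumps 6 from row 1; 6 appends to row 2. P = [[1, 2, 7], [3, 6], [4], [5]].

So P = [[1, 2, 7], [3, 6], [4], [5]], Q = [[1, 2, 5], [3, 7], [4], [6]].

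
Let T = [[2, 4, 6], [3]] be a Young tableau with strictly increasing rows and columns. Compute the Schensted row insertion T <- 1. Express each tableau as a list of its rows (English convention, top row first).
In row 1, 1 replaces 2 (the leftmost entry greater than 1); 2 is bumped to row 2. In row 2, 2 replaces 3 (the leftmost entry greater than 2); 3 is bumped to row 3. 3 starts a new row 3. The new tableau is [[1, 4, 6], [2], [3]].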